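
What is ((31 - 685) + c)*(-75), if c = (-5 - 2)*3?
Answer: 50625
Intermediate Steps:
c = -21 (c = -7*3 = -21)
((31 - 685) + c)*(-75) = ((31 - 685) - 21)*(-75) = (-654 - 21)*(-75) = -675*(-75) = 50625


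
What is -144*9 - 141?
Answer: -1437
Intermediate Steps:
-144*9 - 141 = -1296 - 141 = -1437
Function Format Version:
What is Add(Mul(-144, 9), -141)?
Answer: -1437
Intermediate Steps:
Add(Mul(-144, 9), -141) = Add(-1296, -141) = -1437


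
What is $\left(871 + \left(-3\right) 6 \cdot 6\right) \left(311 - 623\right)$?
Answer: $-238056$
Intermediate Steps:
$\left(871 + \left(-3\right) 6 \cdot 6\right) \left(311 - 623\right) = \left(871 - 108\right) \left(311 - 623\right) = \left(871 - 108\right) \left(-312\right) = 763 \left(-312\right) = -238056$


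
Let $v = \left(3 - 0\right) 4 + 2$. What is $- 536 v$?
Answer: $-7504$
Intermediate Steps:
$v = 14$ ($v = \left(3 + 0\right) 4 + 2 = 3 \cdot 4 + 2 = 12 + 2 = 14$)
$- 536 v = \left(-536\right) 14 = -7504$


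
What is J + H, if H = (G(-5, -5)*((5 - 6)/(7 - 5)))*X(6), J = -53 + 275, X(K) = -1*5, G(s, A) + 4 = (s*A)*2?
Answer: 337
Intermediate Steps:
G(s, A) = -4 + 2*A*s (G(s, A) = -4 + (s*A)*2 = -4 + (A*s)*2 = -4 + 2*A*s)
X(K) = -5
J = 222
H = 115 (H = ((-4 + 2*(-5)*(-5))*((5 - 6)/(7 - 5)))*(-5) = ((-4 + 50)*(-1/2))*(-5) = (46*(-1*1/2))*(-5) = (46*(-1/2))*(-5) = -23*(-5) = 115)
J + H = 222 + 115 = 337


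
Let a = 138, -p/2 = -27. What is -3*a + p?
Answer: -360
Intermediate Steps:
p = 54 (p = -2*(-27) = 54)
-3*a + p = -3*138 + 54 = -414 + 54 = -360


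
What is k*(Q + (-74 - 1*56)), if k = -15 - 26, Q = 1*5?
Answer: 5125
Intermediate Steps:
Q = 5
k = -41
k*(Q + (-74 - 1*56)) = -41*(5 + (-74 - 1*56)) = -41*(5 + (-74 - 56)) = -41*(5 - 130) = -41*(-125) = 5125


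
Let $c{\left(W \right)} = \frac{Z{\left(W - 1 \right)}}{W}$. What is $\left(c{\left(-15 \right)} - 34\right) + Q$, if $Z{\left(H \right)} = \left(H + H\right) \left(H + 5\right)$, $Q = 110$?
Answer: $\frac{788}{15} \approx 52.533$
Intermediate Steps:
$Z{\left(H \right)} = 2 H \left(5 + H\right)$
$c{\left(W \right)} = \frac{2 \left(-1 + W\right) \left(4 + W\right)}{W}$ ($c{\left(W \right)} = \frac{2 \left(W - 1\right) \left(5 + \left(W - 1\right)\right)}{W} = \frac{2 \left(-1 + W\right) \left(5 + \left(-1 + W\right)\right)}{W} = \frac{2 \left(-1 + W\right) \left(4 + W\right)}{W}$)
$\left(c{\left(-15 \right)} - 34\right) + Q = \left(\left(6 - \frac{8}{-15} + 2 \left(-15\right)\right) - 34\right) + 110 = \left(\left(6 - - \frac{8}{15} - 30\right) - 34\right) + 110 = \left(\left(6 + \frac{8}{15} - 30\right) - 34\right) + 110 = \left(- \frac{352}{15} - 34\right) + 110 = - \frac{862}{15} + 110 = \frac{788}{15}$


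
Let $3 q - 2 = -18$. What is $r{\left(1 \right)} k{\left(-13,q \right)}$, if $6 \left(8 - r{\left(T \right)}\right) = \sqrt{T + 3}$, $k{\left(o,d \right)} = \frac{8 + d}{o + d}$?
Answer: $- \frac{184}{165} \approx -1.1152$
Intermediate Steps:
$q = - \frac{16}{3}$ ($q = \frac{2}{3} + \frac{1}{3} \left(-18\right) = \frac{2}{3} - 6 = - \frac{16}{3} \approx -5.3333$)
$k{\left(o,d \right)} = \frac{8 + d}{d + o}$
$r{\left(T \right)} = 8 - \frac{\sqrt{3 + T}}{6}$ ($r{\left(T \right)} = 8 - \frac{\sqrt{T + 3}}{6} = 8 - \frac{\sqrt{3 + T}}{6}$)
$r{\left(1 \right)} k{\left(-13,q \right)} = \left(8 - \frac{\sqrt{3 + 1}}{6}\right) \frac{8 - \frac{16}{3}}{- \frac{16}{3} - 13} = \left(8 - \frac{\sqrt{4}}{6}\right) \frac{1}{- \frac{55}{3}} \cdot \frac{8}{3} = \left(8 - \frac{1}{3}\right) \left(\left(- \frac{3}{55}\right) \frac{8}{3}\right) = \left(8 - \frac{1}{3}\right) \left(- \frac{8}{55}\right) = \frac{23}{3} \left(- \frac{8}{55}\right) = - \frac{184}{165}$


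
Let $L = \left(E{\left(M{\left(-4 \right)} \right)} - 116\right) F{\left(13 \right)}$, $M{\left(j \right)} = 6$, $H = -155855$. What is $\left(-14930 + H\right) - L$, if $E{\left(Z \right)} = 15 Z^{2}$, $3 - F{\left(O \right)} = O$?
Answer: $-166545$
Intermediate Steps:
$F{\left(O \right)} = 3 - O$
$L = -4240$ ($L = \left(15 \cdot 6^{2} - 116\right) \left(3 - 13\right) = \left(15 \cdot 36 - 116\right) \left(3 - 13\right) = \left(540 - 116\right) \left(-10\right) = 424 \left(-10\right) = -4240$)
$\left(-14930 + H\right) - L = \left(-14930 - 155855\right) - -4240 = -170785 + 4240 = -166545$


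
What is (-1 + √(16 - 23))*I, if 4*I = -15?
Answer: 15/4 - 15*I*√7/4 ≈ 3.75 - 9.9216*I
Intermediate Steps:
I = -15/4 (I = (¼)*(-15) = -15/4 ≈ -3.7500)
(-1 + √(16 - 23))*I = (-1 + √(16 - 23))*(-15/4) = (-1 + √(-7))*(-15/4) = (-1 + I*√7)*(-15/4) = 15/4 - 15*I*√7/4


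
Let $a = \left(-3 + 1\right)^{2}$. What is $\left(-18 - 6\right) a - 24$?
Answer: $-120$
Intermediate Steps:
$a = 4$ ($a = \left(-2\right)^{2} = 4$)
$\left(-18 - 6\right) a - 24 = \left(-18 - 6\right) 4 - 24 = \left(-24\right) 4 - 24 = -96 - 24 = -120$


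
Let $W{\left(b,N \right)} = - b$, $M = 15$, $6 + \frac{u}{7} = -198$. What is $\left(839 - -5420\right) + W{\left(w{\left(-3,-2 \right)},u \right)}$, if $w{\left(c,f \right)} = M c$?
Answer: $6304$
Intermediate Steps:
$u = -1428$ ($u = -42 + 7 \left(-198\right) = -42 - 1386 = -1428$)
$w{\left(c,f \right)} = 15 c$
$\left(839 - -5420\right) + W{\left(w{\left(-3,-2 \right)},u \right)} = \left(839 - -5420\right) - 15 \left(-3\right) = \left(839 + 5420\right) - -45 = 6259 + 45 = 6304$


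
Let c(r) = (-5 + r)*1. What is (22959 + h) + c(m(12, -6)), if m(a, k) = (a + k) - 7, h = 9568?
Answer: 32521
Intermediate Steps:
m(a, k) = -7 + a + k
c(r) = -5 + r
(22959 + h) + c(m(12, -6)) = (22959 + 9568) + (-5 + (-7 + 12 - 6)) = 32527 + (-5 - 1) = 32527 - 6 = 32521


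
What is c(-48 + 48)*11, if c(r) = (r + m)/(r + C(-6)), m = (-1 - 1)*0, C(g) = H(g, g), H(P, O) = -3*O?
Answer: 0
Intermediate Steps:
C(g) = -3*g
m = 0 (m = -2*0 = 0)
c(r) = r/(18 + r) (c(r) = (r + 0)/(r - 3*(-6)) = r/(r + 18) = r/(18 + r))
c(-48 + 48)*11 = ((-48 + 48)/(18 + (-48 + 48)))*11 = (0/(18 + 0))*11 = (0/18)*11 = (0*(1/18))*11 = 0*11 = 0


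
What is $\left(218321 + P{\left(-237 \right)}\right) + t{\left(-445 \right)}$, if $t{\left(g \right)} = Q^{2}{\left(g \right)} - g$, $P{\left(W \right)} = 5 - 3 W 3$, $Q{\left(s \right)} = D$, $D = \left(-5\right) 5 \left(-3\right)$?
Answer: $235056$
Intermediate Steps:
$D = 75$ ($D = \left(-25\right) \left(-3\right) = 75$)
$Q{\left(s \right)} = 75$
$P{\left(W \right)} = - 45 W$ ($P{\left(W \right)} = 5 \left(- 9 W\right) = - 45 W$)
$t{\left(g \right)} = 5625 - g$ ($t{\left(g \right)} = 75^{2} - g = 5625 - g$)
$\left(218321 + P{\left(-237 \right)}\right) + t{\left(-445 \right)} = \left(218321 - -10665\right) + \left(5625 - -445\right) = \left(218321 + 10665\right) + \left(5625 + 445\right) = 228986 + 6070 = 235056$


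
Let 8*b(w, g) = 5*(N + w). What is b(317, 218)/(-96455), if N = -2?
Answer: -315/154328 ≈ -0.0020411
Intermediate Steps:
b(w, g) = -5/4 + 5*w/8 (b(w, g) = (5*(-2 + w))/8 = (-10 + 5*w)/8 = -5/4 + 5*w/8)
b(317, 218)/(-96455) = (-5/4 + (5/8)*317)/(-96455) = (-5/4 + 1585/8)*(-1/96455) = (1575/8)*(-1/96455) = -315/154328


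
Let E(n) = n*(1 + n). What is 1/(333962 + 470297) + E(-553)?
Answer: 245504885305/804259 ≈ 3.0526e+5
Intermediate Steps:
1/(333962 + 470297) + E(-553) = 1/(333962 + 470297) - 553*(1 - 553) = 1/804259 - 553*(-552) = 1/804259 + 305256 = 245504885305/804259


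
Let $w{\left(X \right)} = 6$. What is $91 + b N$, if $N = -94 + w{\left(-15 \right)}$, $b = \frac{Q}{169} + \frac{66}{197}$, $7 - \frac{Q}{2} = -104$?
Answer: $- \frac{1800481}{33293} \approx -54.08$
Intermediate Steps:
$Q = 222$ ($Q = 14 - -208 = 14 + 208 = 222$)
$b = \frac{54888}{33293}$ ($b = \frac{222}{169} + \frac{66}{197} = \frac{54888}{33293} \approx 1.6486$)
$N = -88$ ($N = -94 + 6 = -88$)
$91 + b N = 91 + \frac{54888}{33293} \left(-88\right) = 91 - \frac{4830144}{33293} = - \frac{1800481}{33293}$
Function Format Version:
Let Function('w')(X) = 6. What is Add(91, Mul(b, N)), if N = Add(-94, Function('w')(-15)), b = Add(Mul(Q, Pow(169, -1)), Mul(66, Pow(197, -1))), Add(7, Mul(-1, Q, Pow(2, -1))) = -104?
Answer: Rational(-1800481, 33293) ≈ -54.080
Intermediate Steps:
Q = 222 (Q = Add(14, Mul(-2, -104)) = Add(14, 208) = 222)
b = Rational(54888, 33293) (b = Add(Mul(222, Pow(169, -1)), Mul(66, Pow(197, -1))) = Add(Mul(222, Rational(1, 169)), Mul(66, Rational(1, 197))) = Add(Rational(222, 169), Rational(66, 197)) = Rational(54888, 33293) ≈ 1.6486)
N = -88 (N = Add(-94, 6) = -88)
Add(91, Mul(b, N)) = Add(91, Mul(Rational(54888, 33293), -88)) = Add(91, Rational(-4830144, 33293)) = Rational(-1800481, 33293)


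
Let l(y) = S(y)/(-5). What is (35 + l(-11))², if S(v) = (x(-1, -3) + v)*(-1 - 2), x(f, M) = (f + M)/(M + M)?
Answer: 20736/25 ≈ 829.44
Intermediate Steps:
x(f, M) = (M + f)/(2*M) (x(f, M) = (M + f)/((2*M)) = (M + f)*(1/(2*M)) = (M + f)/(2*M))
S(v) = -2 - 3*v (S(v) = ((½)*(-3 - 1)/(-3) + v)*(-1 - 2) = ((½)*(-⅓)*(-4) + v)*(-3) = (⅔ + v)*(-3) = -2 - 3*v)
l(y) = ⅖ + 3*y/5 (l(y) = (-2 - 3*y)/(-5) = (-2 - 3*y)*(-⅕) = ⅖ + 3*y/5)
(35 + l(-11))² = (35 + (⅖ + (⅗)*(-11)))² = (35 + (⅖ - 33/5))² = (35 - 31/5)² = (144/5)² = 20736/25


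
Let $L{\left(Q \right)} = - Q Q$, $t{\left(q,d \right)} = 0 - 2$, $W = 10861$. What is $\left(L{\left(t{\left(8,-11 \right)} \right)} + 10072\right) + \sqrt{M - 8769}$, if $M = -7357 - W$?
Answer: $10068 + i \sqrt{26987} \approx 10068.0 + 164.28 i$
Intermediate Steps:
$t{\left(q,d \right)} = -2$
$M = -18218$ ($M = -7357 - 10861 = -18218$)
$L{\left(Q \right)} = - Q^{2}$
$\left(L{\left(t{\left(8,-11 \right)} \right)} + 10072\right) + \sqrt{M - 8769} = \left(- \left(-2\right)^{2} + 10072\right) + \sqrt{-18218 - 8769} = \left(\left(-1\right) 4 + 10072\right) + \sqrt{-26987} = \left(-4 + 10072\right) + i \sqrt{26987} = 10068 + i \sqrt{26987}$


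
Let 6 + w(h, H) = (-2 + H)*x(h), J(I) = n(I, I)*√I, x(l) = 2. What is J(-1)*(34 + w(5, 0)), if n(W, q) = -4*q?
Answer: 96*I ≈ 96.0*I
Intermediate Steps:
J(I) = -4*I^(3/2) (J(I) = (-4*I)*√I = -4*I^(3/2))
w(h, H) = -10 + 2*H (w(h, H) = -6 + (-2 + H)*2 = -6 + (-4 + 2*H) = -10 + 2*H)
J(-1)*(34 + w(5, 0)) = (-(-4)*I)*(34 + (-10 + 2*0)) = (-(-4)*I)*(34 + (-10 + 0)) = (4*I)*(34 - 10) = (4*I)*24 = 96*I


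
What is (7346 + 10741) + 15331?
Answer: 33418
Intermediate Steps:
(7346 + 10741) + 15331 = 18087 + 15331 = 33418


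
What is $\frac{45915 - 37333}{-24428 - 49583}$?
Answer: $- \frac{1226}{10573} \approx -0.11596$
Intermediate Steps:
$\frac{45915 - 37333}{-24428 - 49583} = \frac{8582}{-74011} = 8582 \left(- \frac{1}{74011}\right) = - \frac{1226}{10573}$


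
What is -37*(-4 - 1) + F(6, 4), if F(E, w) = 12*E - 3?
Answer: 254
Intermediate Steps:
F(E, w) = -3 + 12*E
-37*(-4 - 1) + F(6, 4) = -37*(-4 - 1) + (-3 + 12*6) = -(-185) + (-3 + 72) = -37*(-5) + 69 = 185 + 69 = 254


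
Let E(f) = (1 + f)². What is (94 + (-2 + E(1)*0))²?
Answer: 8464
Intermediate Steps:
(94 + (-2 + E(1)*0))² = (94 + (-2 + (1 + 1)²*0))² = (94 + (-2 + 2²*0))² = (94 + (-2 + 4*0))² = (94 + (-2 + 0))² = (94 - 2)² = 92² = 8464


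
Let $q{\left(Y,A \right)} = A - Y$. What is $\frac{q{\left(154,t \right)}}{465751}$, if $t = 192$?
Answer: $\frac{38}{465751} \approx 8.1589 \cdot 10^{-5}$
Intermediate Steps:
$\frac{q{\left(154,t \right)}}{465751} = \frac{192 - 154}{465751} = \left(192 - 154\right) \frac{1}{465751} = 38 \cdot \frac{1}{465751} = \frac{38}{465751}$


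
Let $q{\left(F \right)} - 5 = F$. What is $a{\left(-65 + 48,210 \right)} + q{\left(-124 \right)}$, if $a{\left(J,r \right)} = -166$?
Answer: $-285$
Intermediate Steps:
$q{\left(F \right)} = 5 + F$
$a{\left(-65 + 48,210 \right)} + q{\left(-124 \right)} = -166 + \left(5 - 124\right) = -166 - 119 = -285$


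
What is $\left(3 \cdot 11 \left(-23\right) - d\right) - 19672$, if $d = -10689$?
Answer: $-9742$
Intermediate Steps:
$\left(3 \cdot 11 \left(-23\right) - d\right) - 19672 = \left(3 \cdot 11 \left(-23\right) - -10689\right) - 19672 = \left(33 \left(-23\right) + 10689\right) - 19672 = \left(-759 + 10689\right) - 19672 = 9930 - 19672 = -9742$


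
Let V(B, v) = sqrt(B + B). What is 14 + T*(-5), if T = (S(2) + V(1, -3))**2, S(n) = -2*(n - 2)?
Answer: 4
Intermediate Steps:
S(n) = 4 - 2*n (S(n) = -2*(-2 + n) = 4 - 2*n)
V(B, v) = sqrt(2)*sqrt(B) (V(B, v) = sqrt(2*B) = sqrt(2)*sqrt(B))
T = 2 (T = ((4 - 2*2) + sqrt(2)*sqrt(1))**2 = ((4 - 4) + sqrt(2)*1)**2 = (0 + sqrt(2))**2 = (sqrt(2))**2 = 2)
14 + T*(-5) = 14 + 2*(-5) = 14 - 10 = 4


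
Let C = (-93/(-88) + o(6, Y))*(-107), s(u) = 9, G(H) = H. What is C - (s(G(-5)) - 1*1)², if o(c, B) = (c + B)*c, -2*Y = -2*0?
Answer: -354559/88 ≈ -4029.1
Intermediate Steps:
Y = 0 (Y = -(-1)*0 = -½*0 = 0)
o(c, B) = c*(B + c) (o(c, B) = (B + c)*c = c*(B + c))
C = -348927/88 (C = (-93/(-88) + 6*(0 + 6))*(-107) = (-93*(-1/88) + 6*6)*(-107) = (93/88 + 36)*(-107) = (3261/88)*(-107) = -348927/88 ≈ -3965.1)
C - (s(G(-5)) - 1*1)² = -348927/88 - (9 - 1*1)² = -348927/88 - (9 - 1)² = -348927/88 - 1*8² = -348927/88 - 1*64 = -348927/88 - 64 = -354559/88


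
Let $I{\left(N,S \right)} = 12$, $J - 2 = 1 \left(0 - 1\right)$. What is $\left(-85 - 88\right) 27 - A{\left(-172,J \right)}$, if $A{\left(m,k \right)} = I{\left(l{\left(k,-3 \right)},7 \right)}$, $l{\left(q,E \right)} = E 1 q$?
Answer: $-4683$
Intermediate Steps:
$l{\left(q,E \right)} = E q$
$J = 1$ ($J = 2 + 1 \left(0 - 1\right) = 2 + 1 \left(-1\right) = 2 - 1 = 1$)
$A{\left(m,k \right)} = 12$
$\left(-85 - 88\right) 27 - A{\left(-172,J \right)} = \left(-85 - 88\right) 27 - 12 = \left(-173\right) 27 - 12 = -4671 - 12 = -4683$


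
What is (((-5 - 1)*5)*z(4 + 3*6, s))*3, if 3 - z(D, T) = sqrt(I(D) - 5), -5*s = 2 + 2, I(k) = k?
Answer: -270 + 90*sqrt(17) ≈ 101.08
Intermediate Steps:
s = -4/5 (s = -(2 + 2)/5 = -1/5*4 = -4/5 ≈ -0.80000)
z(D, T) = 3 - sqrt(-5 + D) (z(D, T) = 3 - sqrt(D - 5) = 3 - sqrt(-5 + D))
(((-5 - 1)*5)*z(4 + 3*6, s))*3 = (((-5 - 1)*5)*(3 - sqrt(-5 + (4 + 3*6))))*3 = ((-6*5)*(3 - sqrt(-5 + (4 + 18))))*3 = -30*(3 - sqrt(-5 + 22))*3 = -30*(3 - sqrt(17))*3 = (-90 + 30*sqrt(17))*3 = -270 + 90*sqrt(17)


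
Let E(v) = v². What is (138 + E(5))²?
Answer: 26569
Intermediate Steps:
(138 + E(5))² = (138 + 5²)² = (138 + 25)² = 163² = 26569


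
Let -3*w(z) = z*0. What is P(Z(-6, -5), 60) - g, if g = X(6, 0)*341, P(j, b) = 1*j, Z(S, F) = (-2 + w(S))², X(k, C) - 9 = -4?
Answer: -1701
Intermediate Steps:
w(z) = 0 (w(z) = -z*0/3 = -⅓*0 = 0)
X(k, C) = 5 (X(k, C) = 9 - 4 = 5)
Z(S, F) = 4 (Z(S, F) = (-2 + 0)² = (-2)² = 4)
P(j, b) = j
g = 1705 (g = 5*341 = 1705)
P(Z(-6, -5), 60) - g = 4 - 1*1705 = 4 - 1705 = -1701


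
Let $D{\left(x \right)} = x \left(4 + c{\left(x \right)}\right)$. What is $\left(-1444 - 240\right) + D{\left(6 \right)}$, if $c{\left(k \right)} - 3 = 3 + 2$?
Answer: $-1612$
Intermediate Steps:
$c{\left(k \right)} = 8$ ($c{\left(k \right)} = 3 + \left(3 + 2\right) = 3 + 5 = 8$)
$D{\left(x \right)} = 12 x$ ($D{\left(x \right)} = x \left(4 + 8\right) = x 12 = 12 x$)
$\left(-1444 - 240\right) + D{\left(6 \right)} = \left(-1444 - 240\right) + 12 \cdot 6 = -1684 + 72 = -1612$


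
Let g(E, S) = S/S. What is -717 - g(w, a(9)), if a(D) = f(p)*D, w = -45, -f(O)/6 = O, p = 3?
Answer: -718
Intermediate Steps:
f(O) = -6*O
a(D) = -18*D (a(D) = (-6*3)*D = -18*D)
g(E, S) = 1
-717 - g(w, a(9)) = -717 - 1*1 = -717 - 1 = -718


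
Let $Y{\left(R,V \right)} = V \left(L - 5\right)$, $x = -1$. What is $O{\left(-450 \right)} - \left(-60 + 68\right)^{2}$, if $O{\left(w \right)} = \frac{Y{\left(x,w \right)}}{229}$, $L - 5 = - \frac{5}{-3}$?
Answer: $- \frac{15406}{229} \approx -67.275$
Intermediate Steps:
$L = \frac{20}{3}$ ($L = 5 - \frac{5}{-3} = 5 - - \frac{5}{3} = 5 + \frac{5}{3} = \frac{20}{3} \approx 6.6667$)
$Y{\left(R,V \right)} = \frac{5 V}{3}$ ($Y{\left(R,V \right)} = V \left(\frac{20}{3} - 5\right) = V \frac{5}{3} = \frac{5 V}{3}$)
$O{\left(w \right)} = \frac{5 w}{687}$ ($O{\left(w \right)} = \frac{\frac{5}{3} w}{229} = \frac{5 w}{3} \cdot \frac{1}{229} = \frac{5 w}{687}$)
$O{\left(-450 \right)} - \left(-60 + 68\right)^{2} = \frac{5}{687} \left(-450\right) - \left(-60 + 68\right)^{2} = - \frac{750}{229} - 8^{2} = - \frac{750}{229} - 64 = - \frac{15406}{229}$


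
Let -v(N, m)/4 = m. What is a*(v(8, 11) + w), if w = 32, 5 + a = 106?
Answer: -1212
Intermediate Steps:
a = 101 (a = -5 + 106 = 101)
v(N, m) = -4*m
a*(v(8, 11) + w) = 101*(-4*11 + 32) = 101*(-44 + 32) = 101*(-12) = -1212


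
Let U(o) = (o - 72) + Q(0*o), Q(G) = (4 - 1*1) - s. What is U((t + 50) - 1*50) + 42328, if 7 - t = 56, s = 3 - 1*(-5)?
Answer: 42202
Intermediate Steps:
s = 8 (s = 3 + 5 = 8)
t = -49 (t = 7 - 1*56 = 7 - 56 = -49)
Q(G) = -5 (Q(G) = (4 - 1*1) - 1*8 = (4 - 1) - 8 = 3 - 8 = -5)
U(o) = -77 + o (U(o) = (o - 72) - 5 = (-72 + o) - 5 = -77 + o)
U((t + 50) - 1*50) + 42328 = (-77 + ((-49 + 50) - 1*50)) + 42328 = (-77 + (1 - 50)) + 42328 = (-77 - 49) + 42328 = -126 + 42328 = 42202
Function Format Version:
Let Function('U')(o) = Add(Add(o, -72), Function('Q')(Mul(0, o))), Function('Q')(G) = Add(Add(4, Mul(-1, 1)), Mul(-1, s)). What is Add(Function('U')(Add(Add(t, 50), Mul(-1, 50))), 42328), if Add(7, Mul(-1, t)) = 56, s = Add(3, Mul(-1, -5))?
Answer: 42202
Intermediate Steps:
s = 8 (s = Add(3, 5) = 8)
t = -49 (t = Add(7, Mul(-1, 56)) = Add(7, -56) = -49)
Function('Q')(G) = -5 (Function('Q')(G) = Add(Add(4, Mul(-1, 1)), Mul(-1, 8)) = Add(Add(4, -1), -8) = Add(3, -8) = -5)
Function('U')(o) = Add(-77, o) (Function('U')(o) = Add(Add(o, -72), -5) = Add(Add(-72, o), -5) = Add(-77, o))
Add(Function('U')(Add(Add(t, 50), Mul(-1, 50))), 42328) = Add(Add(-77, Add(Add(-49, 50), Mul(-1, 50))), 42328) = Add(Add(-77, Add(1, -50)), 42328) = Add(Add(-77, -49), 42328) = Add(-126, 42328) = 42202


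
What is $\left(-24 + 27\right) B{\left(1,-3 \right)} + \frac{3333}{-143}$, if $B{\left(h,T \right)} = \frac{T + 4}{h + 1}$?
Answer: $- \frac{567}{26} \approx -21.808$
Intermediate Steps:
$B{\left(h,T \right)} = \frac{4 + T}{1 + h}$
$\left(-24 + 27\right) B{\left(1,-3 \right)} + \frac{3333}{-143} = \left(-24 + 27\right) \frac{4 - 3}{1 + 1} + \frac{3333}{-143} = 3 \cdot \frac{1}{2} \cdot 1 + 3333 \left(- \frac{1}{143}\right) = 3 \cdot \frac{1}{2} \cdot 1 - \frac{303}{13} = 3 \cdot \frac{1}{2} - \frac{303}{13} = \frac{3}{2} - \frac{303}{13} = - \frac{567}{26}$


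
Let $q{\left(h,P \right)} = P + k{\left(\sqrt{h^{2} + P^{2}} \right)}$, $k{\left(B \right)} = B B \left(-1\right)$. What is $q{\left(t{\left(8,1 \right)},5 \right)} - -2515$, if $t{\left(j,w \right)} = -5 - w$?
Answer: $2459$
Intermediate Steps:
$k{\left(B \right)} = - B^{2}$ ($k{\left(B \right)} = B^{2} \left(-1\right) = - B^{2}$)
$q{\left(h,P \right)} = P - P^{2} - h^{2}$ ($q{\left(h,P \right)} = P - \left(\sqrt{h^{2} + P^{2}}\right)^{2} = P - \left(\sqrt{P^{2} + h^{2}}\right)^{2} = P - \left(P^{2} + h^{2}\right) = P - P^{2} - h^{2}$)
$q{\left(t{\left(8,1 \right)},5 \right)} - -2515 = \left(5 - 5^{2} - \left(-5 - 1\right)^{2}\right) - -2515 = \left(5 - 25 - \left(-5 - 1\right)^{2}\right) + 2515 = \left(5 - 25 - \left(-6\right)^{2}\right) + 2515 = \left(5 - 25 - 36\right) + 2515 = -56 + 2515 = 2459$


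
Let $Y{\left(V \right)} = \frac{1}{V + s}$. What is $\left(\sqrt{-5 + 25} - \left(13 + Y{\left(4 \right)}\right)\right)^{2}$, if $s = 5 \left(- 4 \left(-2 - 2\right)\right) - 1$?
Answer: $\frac{1304180}{6889} - \frac{4320 \sqrt{5}}{83} \approx 72.93$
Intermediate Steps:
$s = 79$ ($s = 5 \left(\left(-4\right) \left(-4\right)\right) - 1 = 5 \cdot 16 - 1 = 80 - 1 = 79$)
$Y{\left(V \right)} = \frac{1}{79 + V}$ ($Y{\left(V \right)} = \frac{1}{V + 79} = \frac{1}{79 + V}$)
$\left(\sqrt{-5 + 25} - \left(13 + Y{\left(4 \right)}\right)\right)^{2} = \left(\sqrt{-5 + 25} - \left(13 + \frac{1}{79 + 4}\right)\right)^{2} = \left(\sqrt{20} - \frac{1080}{83}\right)^{2} = \left(2 \sqrt{5} - \frac{1080}{83}\right)^{2} = \left(- \frac{1080}{83} + 2 \sqrt{5}\right)^{2}$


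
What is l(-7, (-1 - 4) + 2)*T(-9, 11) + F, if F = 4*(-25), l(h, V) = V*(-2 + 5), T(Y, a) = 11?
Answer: -199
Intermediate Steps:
l(h, V) = 3*V (l(h, V) = V*3 = 3*V)
F = -100
l(-7, (-1 - 4) + 2)*T(-9, 11) + F = (3*((-1 - 4) + 2))*11 - 100 = (3*(-5 + 2))*11 - 100 = (3*(-3))*11 - 100 = -9*11 - 100 = -99 - 100 = -199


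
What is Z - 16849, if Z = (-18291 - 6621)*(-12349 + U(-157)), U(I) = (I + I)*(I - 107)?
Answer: -1757483713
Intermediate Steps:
U(I) = 2*I*(-107 + I) (U(I) = (2*I)*(-107 + I) = 2*I*(-107 + I))
Z = -1757466864 (Z = (-18291 - 6621)*(-12349 + 2*(-157)*(-107 - 157)) = -24912*(-12349 + 2*(-157)*(-264)) = -24912*(-12349 + 82896) = -24912*70547 = -1757466864)
Z - 16849 = -1757466864 - 16849 = -1757483713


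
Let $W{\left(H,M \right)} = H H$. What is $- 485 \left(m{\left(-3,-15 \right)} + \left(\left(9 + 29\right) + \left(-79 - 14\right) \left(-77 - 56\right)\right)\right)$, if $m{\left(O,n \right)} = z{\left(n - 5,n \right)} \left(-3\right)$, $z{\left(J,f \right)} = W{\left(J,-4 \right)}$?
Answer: $-5435395$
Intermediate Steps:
$W{\left(H,M \right)} = H^{2}$
$z{\left(J,f \right)} = J^{2}$
$m{\left(O,n \right)} = - 3 \left(-5 + n\right)^{2}$ ($m{\left(O,n \right)} = \left(n - 5\right)^{2} \left(-3\right) = \left(-5 + n\right)^{2} \left(-3\right) = - 3 \left(-5 + n\right)^{2}$)
$- 485 \left(m{\left(-3,-15 \right)} + \left(\left(9 + 29\right) + \left(-79 - 14\right) \left(-77 - 56\right)\right)\right) = - 485 \left(- 3 \left(-5 - 15\right)^{2} + \left(\left(9 + 29\right) + \left(-79 - 14\right) \left(-77 - 56\right)\right)\right) = - 485 \left(- 3 \left(-20\right)^{2} + \left(38 - -12369\right)\right) = - 485 \left(\left(-3\right) 400 + \left(38 + 12369\right)\right) = - 485 \left(-1200 + 12407\right) = \left(-485\right) 11207 = -5435395$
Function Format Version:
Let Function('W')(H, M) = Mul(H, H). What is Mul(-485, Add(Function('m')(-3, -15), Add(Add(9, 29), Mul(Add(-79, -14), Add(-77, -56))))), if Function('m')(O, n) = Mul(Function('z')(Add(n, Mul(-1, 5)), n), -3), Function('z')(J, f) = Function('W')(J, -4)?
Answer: -5435395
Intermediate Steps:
Function('W')(H, M) = Pow(H, 2)
Function('z')(J, f) = Pow(J, 2)
Function('m')(O, n) = Mul(-3, Pow(Add(-5, n), 2)) (Function('m')(O, n) = Mul(Pow(Add(n, Mul(-1, 5)), 2), -3) = Mul(Pow(Add(n, -5), 2), -3) = Mul(Pow(Add(-5, n), 2), -3) = Mul(-3, Pow(Add(-5, n), 2)))
Mul(-485, Add(Function('m')(-3, -15), Add(Add(9, 29), Mul(Add(-79, -14), Add(-77, -56))))) = Mul(-485, Add(Mul(-3, Pow(Add(-5, -15), 2)), Add(Add(9, 29), Mul(Add(-79, -14), Add(-77, -56))))) = Mul(-485, Add(Mul(-3, Pow(-20, 2)), Add(38, Mul(-93, -133)))) = Mul(-485, Add(Mul(-3, 400), Add(38, 12369))) = Mul(-485, Add(-1200, 12407)) = Mul(-485, 11207) = -5435395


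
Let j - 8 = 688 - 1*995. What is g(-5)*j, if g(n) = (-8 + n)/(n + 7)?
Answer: 3887/2 ≈ 1943.5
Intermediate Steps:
j = -299 (j = 8 + (688 - 1*995) = 8 + (688 - 995) = 8 - 307 = -299)
g(n) = (-8 + n)/(7 + n)
g(-5)*j = ((-8 - 5)/(7 - 5))*(-299) = (-13/2)*(-299) = ((1/2)*(-13))*(-299) = -13/2*(-299) = 3887/2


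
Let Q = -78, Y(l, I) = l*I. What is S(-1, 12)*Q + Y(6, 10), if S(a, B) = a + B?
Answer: -798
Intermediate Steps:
Y(l, I) = I*l
S(a, B) = B + a
S(-1, 12)*Q + Y(6, 10) = (12 - 1)*(-78) + 10*6 = 11*(-78) + 60 = -858 + 60 = -798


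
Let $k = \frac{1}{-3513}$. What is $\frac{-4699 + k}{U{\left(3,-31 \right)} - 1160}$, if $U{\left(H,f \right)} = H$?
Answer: $\frac{16507588}{4064541} \approx 4.0614$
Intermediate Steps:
$k = - \frac{1}{3513} \approx -0.00028466$
$\frac{-4699 + k}{U{\left(3,-31 \right)} - 1160} = \frac{-4699 - \frac{1}{3513}}{3 - 1160} = - \frac{16507588}{3513 \left(-1157\right)} = \left(- \frac{16507588}{3513}\right) \left(- \frac{1}{1157}\right) = \frac{16507588}{4064541}$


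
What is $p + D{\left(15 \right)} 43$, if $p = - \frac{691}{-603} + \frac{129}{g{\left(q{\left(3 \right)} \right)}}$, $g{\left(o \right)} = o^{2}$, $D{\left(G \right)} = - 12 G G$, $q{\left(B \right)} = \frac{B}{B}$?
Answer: $- \frac{69929822}{603} \approx -1.1597 \cdot 10^{5}$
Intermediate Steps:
$q{\left(B \right)} = 1$
$D{\left(G \right)} = - 12 G^{2}$
$p = \frac{78478}{603}$ ($p = - \frac{691}{-603} + \frac{129}{1^{2}} = \left(-691\right) \left(- \frac{1}{603}\right) + \frac{129}{1} = \frac{691}{603} + 129 \cdot 1 = \frac{691}{603} + 129 = \frac{78478}{603} \approx 130.15$)
$p + D{\left(15 \right)} 43 = \frac{78478}{603} + - 12 \cdot 15^{2} \cdot 43 = \frac{78478}{603} + \left(-12\right) 225 \cdot 43 = \frac{78478}{603} - 116100 = - \frac{69929822}{603}$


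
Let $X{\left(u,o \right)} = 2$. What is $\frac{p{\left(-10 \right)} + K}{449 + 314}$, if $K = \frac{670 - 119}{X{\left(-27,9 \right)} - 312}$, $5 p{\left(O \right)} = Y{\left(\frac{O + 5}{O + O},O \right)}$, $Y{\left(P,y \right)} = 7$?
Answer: $- \frac{117}{236530} \approx -0.00049465$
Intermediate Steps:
$p{\left(O \right)} = \frac{7}{5}$ ($p{\left(O \right)} = \frac{1}{5} \cdot 7 = \frac{7}{5}$)
$K = - \frac{551}{310}$ ($K = \frac{670 - 119}{2 - 312} = \frac{551}{-310} = 551 \left(- \frac{1}{310}\right) = - \frac{551}{310} \approx -1.7774$)
$\frac{p{\left(-10 \right)} + K}{449 + 314} = \frac{\frac{7}{5} - \frac{551}{310}}{449 + 314} = - \frac{117}{310 \cdot 763} = \left(- \frac{117}{310}\right) \frac{1}{763} = - \frac{117}{236530}$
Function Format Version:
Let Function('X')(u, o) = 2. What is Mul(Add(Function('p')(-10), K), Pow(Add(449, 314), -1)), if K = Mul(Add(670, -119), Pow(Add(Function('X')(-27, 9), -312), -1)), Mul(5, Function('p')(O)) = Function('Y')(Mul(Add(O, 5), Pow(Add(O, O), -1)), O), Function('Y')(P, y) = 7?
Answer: Rational(-117, 236530) ≈ -0.00049465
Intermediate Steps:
Function('p')(O) = Rational(7, 5) (Function('p')(O) = Mul(Rational(1, 5), 7) = Rational(7, 5))
K = Rational(-551, 310) (K = Mul(Add(670, -119), Pow(Add(2, -312), -1)) = Mul(551, Pow(-310, -1)) = Mul(551, Rational(-1, 310)) = Rational(-551, 310) ≈ -1.7774)
Mul(Add(Function('p')(-10), K), Pow(Add(449, 314), -1)) = Mul(Add(Rational(7, 5), Rational(-551, 310)), Pow(Add(449, 314), -1)) = Mul(Rational(-117, 310), Pow(763, -1)) = Mul(Rational(-117, 310), Rational(1, 763)) = Rational(-117, 236530)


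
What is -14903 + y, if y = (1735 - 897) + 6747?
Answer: -7318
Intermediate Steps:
y = 7585 (y = 838 + 6747 = 7585)
-14903 + y = -14903 + 7585 = -7318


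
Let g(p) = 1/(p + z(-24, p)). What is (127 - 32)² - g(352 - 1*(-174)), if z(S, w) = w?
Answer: 9494299/1052 ≈ 9025.0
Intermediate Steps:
g(p) = 1/(2*p) (g(p) = 1/(p + p) = 1/(2*p))
(127 - 32)² - g(352 - 1*(-174)) = (127 - 32)² - 1/(2*(352 - 1*(-174))) = 95² - 1/(2*(352 + 174)) = 9025 - 1/(2*526) = 9025 - 1*1/1052 = 9025 - 1/1052 = 9494299/1052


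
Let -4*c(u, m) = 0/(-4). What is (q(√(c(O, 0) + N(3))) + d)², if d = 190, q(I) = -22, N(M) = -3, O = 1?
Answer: 28224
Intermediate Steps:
c(u, m) = 0 (c(u, m) = -0/(-4) = -0*(-1)/4 = -¼*0 = 0)
(q(√(c(O, 0) + N(3))) + d)² = (-22 + 190)² = 168² = 28224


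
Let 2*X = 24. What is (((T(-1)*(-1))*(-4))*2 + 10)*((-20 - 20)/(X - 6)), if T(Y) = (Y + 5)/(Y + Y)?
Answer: 40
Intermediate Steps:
X = 12 (X = (½)*24 = 12)
T(Y) = (5 + Y)/(2*Y) (T(Y) = (5 + Y)/((2*Y)) = (5 + Y)*(1/(2*Y)) = (5 + Y)/(2*Y))
(((T(-1)*(-1))*(-4))*2 + 10)*((-20 - 20)/(X - 6)) = (((((½)*(5 - 1)/(-1))*(-1))*(-4))*2 + 10)*((-20 - 20)/(12 - 6)) = (((((½)*(-1)*4)*(-1))*(-4))*2 + 10)*(-40/6) = ((-2*(-1)*(-4))*2 + 10)*(-40*⅙) = ((2*(-4))*2 + 10)*(-20/3) = (-8*2 + 10)*(-20/3) = (-16 + 10)*(-20/3) = -6*(-20/3) = 40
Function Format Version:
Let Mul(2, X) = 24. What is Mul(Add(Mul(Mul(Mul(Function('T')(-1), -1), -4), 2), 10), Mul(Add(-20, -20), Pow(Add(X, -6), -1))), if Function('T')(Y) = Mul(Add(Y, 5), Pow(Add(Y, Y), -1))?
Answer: 40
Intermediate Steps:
X = 12 (X = Mul(Rational(1, 2), 24) = 12)
Function('T')(Y) = Mul(Rational(1, 2), Pow(Y, -1), Add(5, Y)) (Function('T')(Y) = Mul(Add(5, Y), Pow(Mul(2, Y), -1)) = Mul(Add(5, Y), Mul(Rational(1, 2), Pow(Y, -1))) = Mul(Rational(1, 2), Pow(Y, -1), Add(5, Y)))
Mul(Add(Mul(Mul(Mul(Function('T')(-1), -1), -4), 2), 10), Mul(Add(-20, -20), Pow(Add(X, -6), -1))) = Mul(Add(Mul(Mul(Mul(Mul(Rational(1, 2), Pow(-1, -1), Add(5, -1)), -1), -4), 2), 10), Mul(Add(-20, -20), Pow(Add(12, -6), -1))) = Mul(Add(Mul(Mul(Mul(Mul(Rational(1, 2), -1, 4), -1), -4), 2), 10), Mul(-40, Pow(6, -1))) = Mul(Add(Mul(Mul(Mul(-2, -1), -4), 2), 10), Mul(-40, Rational(1, 6))) = Mul(Add(Mul(Mul(2, -4), 2), 10), Rational(-20, 3)) = Mul(Add(Mul(-8, 2), 10), Rational(-20, 3)) = Mul(Add(-16, 10), Rational(-20, 3)) = Mul(-6, Rational(-20, 3)) = 40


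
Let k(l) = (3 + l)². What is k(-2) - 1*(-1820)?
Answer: 1821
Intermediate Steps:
k(-2) - 1*(-1820) = (3 - 2)² - 1*(-1820) = 1² + 1820 = 1 + 1820 = 1821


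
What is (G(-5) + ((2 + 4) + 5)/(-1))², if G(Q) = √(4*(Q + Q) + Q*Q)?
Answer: (-11 + I*√15)² ≈ 106.0 - 85.206*I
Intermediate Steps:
G(Q) = √(Q² + 8*Q) (G(Q) = √(4*(2*Q) + Q²) = √(8*Q + Q²) = √(Q² + 8*Q))
(G(-5) + ((2 + 4) + 5)/(-1))² = (√(-5*(8 - 5)) + ((2 + 4) + 5)/(-1))² = (√(-5*3) + (6 + 5)*(-1))² = (√(-15) + 11*(-1))² = (I*√15 - 11)² = (-11 + I*√15)²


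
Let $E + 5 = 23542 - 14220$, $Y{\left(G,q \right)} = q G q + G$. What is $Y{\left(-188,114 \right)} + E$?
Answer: $-2434119$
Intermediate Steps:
$Y{\left(G,q \right)} = G + G q^{2}$ ($Y{\left(G,q \right)} = G q q + G = G q^{2} + G = G + G q^{2}$)
$E = 9317$ ($E = -5 + \left(23542 - 14220\right) = -5 + 9322 = 9317$)
$Y{\left(-188,114 \right)} + E = - 188 \left(1 + 114^{2}\right) + 9317 = - 188 \left(1 + 12996\right) + 9317 = \left(-188\right) 12997 + 9317 = -2443436 + 9317 = -2434119$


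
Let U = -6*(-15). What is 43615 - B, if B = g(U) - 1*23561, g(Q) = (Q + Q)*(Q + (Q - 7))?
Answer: 36036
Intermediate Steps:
U = 90
g(Q) = 2*Q*(-7 + 2*Q) (g(Q) = (2*Q)*(Q + (-7 + Q)) = (2*Q)*(-7 + 2*Q) = 2*Q*(-7 + 2*Q))
B = 7579 (B = 2*90*(-7 + 2*90) - 1*23561 = 2*90*(-7 + 180) - 23561 = 2*90*173 - 23561 = 31140 - 23561 = 7579)
43615 - B = 43615 - 1*7579 = 43615 - 7579 = 36036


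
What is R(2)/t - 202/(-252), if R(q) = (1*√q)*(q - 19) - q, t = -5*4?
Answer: 284/315 + 17*√2/20 ≈ 2.1037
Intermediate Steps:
t = -20
R(q) = -q + √q*(-19 + q) (R(q) = √q*(-19 + q) - q = -q + √q*(-19 + q))
R(2)/t - 202/(-252) = (2^(3/2) - 1*2 - 19*√2)/(-20) - 202/(-252) = (2*√2 - 2 - 19*√2)*(-1/20) - 202*(-1/252) = (-2 - 17*√2)*(-1/20) + 101/126 = (⅒ + 17*√2/20) + 101/126 = 284/315 + 17*√2/20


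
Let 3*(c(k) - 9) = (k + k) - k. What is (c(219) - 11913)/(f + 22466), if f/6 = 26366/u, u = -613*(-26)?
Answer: -94281239/179110652 ≈ -0.52639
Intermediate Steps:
c(k) = 9 + k/3 (c(k) = 9 + ((k + k) - k)/3 = 9 + (2*k - k)/3 = 9 + k/3)
u = 15938
f = 79098/7969 (f = 6*(26366/15938) = 6*(26366*(1/15938)) = 6*(13183/7969) = 79098/7969 ≈ 9.9257)
(c(219) - 11913)/(f + 22466) = ((9 + (⅓)*219) - 11913)/(79098/7969 + 22466) = ((9 + 73) - 11913)/(179110652/7969) = (82 - 11913)*(7969/179110652) = -11831*7969/179110652 = -94281239/179110652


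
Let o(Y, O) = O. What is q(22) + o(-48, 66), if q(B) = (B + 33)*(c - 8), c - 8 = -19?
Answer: -979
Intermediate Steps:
c = -11 (c = 8 - 19 = -11)
q(B) = -627 - 19*B (q(B) = (B + 33)*(-11 - 8) = (33 + B)*(-19) = -627 - 19*B)
q(22) + o(-48, 66) = (-627 - 19*22) + 66 = (-627 - 418) + 66 = -1045 + 66 = -979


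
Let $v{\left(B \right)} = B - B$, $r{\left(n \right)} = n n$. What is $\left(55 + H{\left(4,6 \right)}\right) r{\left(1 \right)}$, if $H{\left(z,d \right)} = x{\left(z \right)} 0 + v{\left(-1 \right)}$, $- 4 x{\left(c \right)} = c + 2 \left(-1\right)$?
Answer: $55$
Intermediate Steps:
$r{\left(n \right)} = n^{2}$
$x{\left(c \right)} = \frac{1}{2} - \frac{c}{4}$ ($x{\left(c \right)} = - \frac{c + 2 \left(-1\right)}{4} = - \frac{c - 2}{4} = - \frac{-2 + c}{4} = \frac{1}{2} - \frac{c}{4}$)
$v{\left(B \right)} = 0$
$H{\left(z,d \right)} = 0$ ($H{\left(z,d \right)} = \left(\frac{1}{2} - \frac{z}{4}\right) 0 + 0 = 0 + 0 = 0$)
$\left(55 + H{\left(4,6 \right)}\right) r{\left(1 \right)} = \left(55 + 0\right) 1^{2} = 55 \cdot 1 = 55$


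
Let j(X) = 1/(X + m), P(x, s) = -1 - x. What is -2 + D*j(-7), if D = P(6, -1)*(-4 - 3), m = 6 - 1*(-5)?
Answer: 41/4 ≈ 10.250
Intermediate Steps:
m = 11 (m = 6 + 5 = 11)
j(X) = 1/(11 + X) (j(X) = 1/(X + 11) = 1/(11 + X))
D = 49 (D = (-1 - 1*6)*(-4 - 3) = (-1 - 6)*(-7) = -7*(-7) = 49)
-2 + D*j(-7) = -2 + 49/(11 - 7) = -2 + 49/4 = 41/4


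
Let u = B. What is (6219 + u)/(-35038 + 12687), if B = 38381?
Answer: -44600/22351 ≈ -1.9954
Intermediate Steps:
u = 38381
(6219 + u)/(-35038 + 12687) = (6219 + 38381)/(-35038 + 12687) = 44600/(-22351) = 44600*(-1/22351) = -44600/22351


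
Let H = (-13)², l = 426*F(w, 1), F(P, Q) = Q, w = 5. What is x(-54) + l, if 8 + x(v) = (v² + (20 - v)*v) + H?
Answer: -493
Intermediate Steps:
l = 426 (l = 426*1 = 426)
H = 169
x(v) = 161 + v² + v*(20 - v) (x(v) = -8 + ((v² + (20 - v)*v) + 169) = -8 + ((v² + v*(20 - v)) + 169) = -8 + (169 + v² + v*(20 - v)) = 161 + v² + v*(20 - v))
x(-54) + l = (161 + 20*(-54)) + 426 = (161 - 1080) + 426 = -919 + 426 = -493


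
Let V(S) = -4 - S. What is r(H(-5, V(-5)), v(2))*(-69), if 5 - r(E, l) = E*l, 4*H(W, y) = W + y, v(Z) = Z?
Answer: -483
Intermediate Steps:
H(W, y) = W/4 + y/4 (H(W, y) = (W + y)/4 = W/4 + y/4)
r(E, l) = 5 - E*l
r(H(-5, V(-5)), v(2))*(-69) = (5 - 1*((1/4)*(-5) + (-4 - 1*(-5))/4)*2)*(-69) = (5 - 1*(-5/4 + (-4 + 5)/4)*2)*(-69) = (5 - 1*(-5/4 + (1/4)*1)*2)*(-69) = (5 - 1*(-5/4 + 1/4)*2)*(-69) = (5 - 1*(-1)*2)*(-69) = (5 + 2)*(-69) = 7*(-69) = -483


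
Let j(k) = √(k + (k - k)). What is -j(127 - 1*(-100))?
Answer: -√227 ≈ -15.067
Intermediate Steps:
j(k) = √k (j(k) = √(k + 0) = √k)
-j(127 - 1*(-100)) = -√(127 - 1*(-100)) = -√(127 + 100) = -√227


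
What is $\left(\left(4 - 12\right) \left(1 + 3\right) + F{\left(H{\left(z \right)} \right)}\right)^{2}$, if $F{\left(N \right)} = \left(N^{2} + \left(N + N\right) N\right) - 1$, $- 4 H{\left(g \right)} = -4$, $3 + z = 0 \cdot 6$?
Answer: $900$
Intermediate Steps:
$z = -3$ ($z = -3 + 0 \cdot 6 = -3 + 0 = -3$)
$H{\left(g \right)} = 1$ ($H{\left(g \right)} = \left(- \frac{1}{4}\right) \left(-4\right) = 1$)
$F{\left(N \right)} = -1 + 3 N^{2}$ ($F{\left(N \right)} = \left(N^{2} + 2 N N\right) - 1 = \left(N^{2} + 2 N^{2}\right) - 1 = 3 N^{2} - 1 = -1 + 3 N^{2}$)
$\left(\left(4 - 12\right) \left(1 + 3\right) + F{\left(H{\left(z \right)} \right)}\right)^{2} = \left(\left(4 - 12\right) \left(1 + 3\right) - \left(1 - 3 \cdot 1^{2}\right)\right)^{2} = \left(\left(-8\right) 4 + \left(-1 + 3 \cdot 1\right)\right)^{2} = \left(-32 + \left(-1 + 3\right)\right)^{2} = \left(-32 + 2\right)^{2} = \left(-30\right)^{2} = 900$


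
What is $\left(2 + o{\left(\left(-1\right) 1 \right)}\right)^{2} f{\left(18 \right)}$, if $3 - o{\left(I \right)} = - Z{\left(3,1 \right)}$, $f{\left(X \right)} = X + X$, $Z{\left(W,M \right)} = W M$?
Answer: $2304$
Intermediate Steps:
$Z{\left(W,M \right)} = M W$
$f{\left(X \right)} = 2 X$
$o{\left(I \right)} = 6$ ($o{\left(I \right)} = 3 - - 1 \cdot 3 = 3 - \left(-1\right) 3 = 3 - -3 = 3 + 3 = 6$)
$\left(2 + o{\left(\left(-1\right) 1 \right)}\right)^{2} f{\left(18 \right)} = \left(2 + 6\right)^{2} \cdot 2 \cdot 18 = 8^{2} \cdot 36 = 64 \cdot 36 = 2304$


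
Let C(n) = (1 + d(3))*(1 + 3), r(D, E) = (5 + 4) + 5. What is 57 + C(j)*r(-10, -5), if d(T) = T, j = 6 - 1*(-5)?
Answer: 281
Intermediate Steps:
r(D, E) = 14 (r(D, E) = 9 + 5 = 14)
j = 11 (j = 6 + 5 = 11)
C(n) = 16 (C(n) = (1 + 3)*(1 + 3) = 4*4 = 16)
57 + C(j)*r(-10, -5) = 57 + 16*14 = 57 + 224 = 281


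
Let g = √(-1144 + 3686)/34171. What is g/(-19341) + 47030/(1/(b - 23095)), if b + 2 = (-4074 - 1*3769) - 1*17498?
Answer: -2278039140 - √2542/660901311 ≈ -2.2780e+9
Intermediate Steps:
b = -25343 (b = -2 + ((-4074 - 1*3769) - 1*17498) = -2 + ((-4074 - 3769) - 17498) = -2 + (-7843 - 17498) = -2 - 25341 = -25343)
g = √2542/34171 (g = √2542*(1/34171) = √2542/34171 ≈ 0.0014755)
g/(-19341) + 47030/(1/(b - 23095)) = (√2542/34171)/(-19341) + 47030/(1/(-25343 - 23095)) = (√2542/34171)*(-1/19341) + 47030/(1/(-48438)) = -√2542/660901311 + 47030/(-1/48438) = -√2542/660901311 + 47030*(-48438) = -√2542/660901311 - 2278039140 = -2278039140 - √2542/660901311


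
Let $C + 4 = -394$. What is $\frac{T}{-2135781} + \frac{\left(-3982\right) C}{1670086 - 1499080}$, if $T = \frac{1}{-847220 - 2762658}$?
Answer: $\frac{185135471118601019}{19976373816664338} \approx 9.2677$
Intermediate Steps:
$C = -398$ ($C = -4 - 394 = -398$)
$T = - \frac{1}{3609878}$ ($T = \frac{1}{-3609878} = - \frac{1}{3609878} \approx -2.7702 \cdot 10^{-7}$)
$\frac{T}{-2135781} + \frac{\left(-3982\right) C}{1670086 - 1499080} = - \frac{1}{3609878 \left(-2135781\right)} + \frac{\left(-3982\right) \left(-398\right)}{1670086 - 1499080} = \left(- \frac{1}{3609878}\right) \left(- \frac{1}{2135781}\right) + \frac{1584836}{1670086 - 1499080} = \frac{1}{7709908844718} + \frac{1584836}{171006} = \frac{1}{7709908844718} + 1584836 \cdot \frac{1}{171006} = \frac{1}{7709908844718} + \frac{72038}{7773} = \frac{185135471118601019}{19976373816664338}$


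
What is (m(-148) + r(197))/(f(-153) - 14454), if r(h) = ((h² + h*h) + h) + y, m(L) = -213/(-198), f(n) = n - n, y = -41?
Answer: -5133155/953964 ≈ -5.3809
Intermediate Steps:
f(n) = 0
m(L) = 71/66 (m(L) = -213*(-1/198) = 71/66)
r(h) = -41 + h + 2*h² (r(h) = ((h² + h*h) + h) - 41 = ((h² + h²) + h) - 41 = (2*h² + h) - 41 = (h + 2*h²) - 41 = -41 + h + 2*h²)
(m(-148) + r(197))/(f(-153) - 14454) = (71/66 + (-41 + 197 + 2*197²))/(0 - 14454) = (71/66 + (-41 + 197 + 2*38809))/(-14454) = (71/66 + (-41 + 197 + 77618))*(-1/14454) = (71/66 + 77774)*(-1/14454) = (5133155/66)*(-1/14454) = -5133155/953964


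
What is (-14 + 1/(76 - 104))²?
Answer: 154449/784 ≈ 197.00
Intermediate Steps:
(-14 + 1/(76 - 104))² = (-14 + 1/(-28))² = (-14 - 1/28)² = (-393/28)² = 154449/784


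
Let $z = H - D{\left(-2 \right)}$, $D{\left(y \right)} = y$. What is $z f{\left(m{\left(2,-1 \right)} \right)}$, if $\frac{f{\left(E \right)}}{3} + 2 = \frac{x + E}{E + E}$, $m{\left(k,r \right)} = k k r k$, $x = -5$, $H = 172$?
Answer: $- \frac{4959}{8} \approx -619.88$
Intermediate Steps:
$m{\left(k,r \right)} = r k^{3}$ ($m{\left(k,r \right)} = k k k r = k r k^{2} = r k^{3}$)
$z = 174$ ($z = 172 - -2 = 172 + 2 = 174$)
$f{\left(E \right)} = -6 + \frac{3 \left(-5 + E\right)}{2 E}$ ($f{\left(E \right)} = -6 + 3 \frac{-5 + E}{E + E} = -6 + 3 \frac{-5 + E}{2 E} = -6 + \frac{3 \left(-5 + E\right)}{2 E}$)
$z f{\left(m{\left(2,-1 \right)} \right)} = 174 \frac{3 \left(-5 - 3 \left(- 2^{3}\right)\right)}{2 \left(- 2^{3}\right)} = 174 \frac{3 \left(-5 - 3 \left(\left(-1\right) 8\right)\right)}{2 \left(\left(-1\right) 8\right)} = 174 \frac{3 \left(-5 - -24\right)}{2 \left(-8\right)} = 174 \cdot \frac{3}{2} \left(- \frac{1}{8}\right) \left(-5 + 24\right) = 174 \cdot \frac{3}{2} \left(- \frac{1}{8}\right) 19 = 174 \left(- \frac{57}{16}\right) = - \frac{4959}{8}$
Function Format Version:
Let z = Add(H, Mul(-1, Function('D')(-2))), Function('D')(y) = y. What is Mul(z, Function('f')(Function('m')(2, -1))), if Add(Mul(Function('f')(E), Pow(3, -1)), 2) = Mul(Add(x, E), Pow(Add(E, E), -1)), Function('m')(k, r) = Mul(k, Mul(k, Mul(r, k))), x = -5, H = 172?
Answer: Rational(-4959, 8) ≈ -619.88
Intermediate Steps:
Function('m')(k, r) = Mul(r, Pow(k, 3)) (Function('m')(k, r) = Mul(k, Mul(k, Mul(k, r))) = Mul(k, Mul(r, Pow(k, 2))) = Mul(r, Pow(k, 3)))
z = 174 (z = Add(172, Mul(-1, -2)) = Add(172, 2) = 174)
Function('f')(E) = Add(-6, Mul(Rational(3, 2), Pow(E, -1), Add(-5, E))) (Function('f')(E) = Add(-6, Mul(3, Mul(Add(-5, E), Pow(Add(E, E), -1)))) = Add(-6, Mul(3, Mul(Add(-5, E), Pow(Mul(2, E), -1)))) = Add(-6, Mul(3, Mul(Add(-5, E), Mul(Rational(1, 2), Pow(E, -1))))) = Add(-6, Mul(3, Mul(Rational(1, 2), Pow(E, -1), Add(-5, E)))) = Add(-6, Mul(Rational(3, 2), Pow(E, -1), Add(-5, E))))
Mul(z, Function('f')(Function('m')(2, -1))) = Mul(174, Mul(Rational(3, 2), Pow(Mul(-1, Pow(2, 3)), -1), Add(-5, Mul(-3, Mul(-1, Pow(2, 3)))))) = Mul(174, Mul(Rational(3, 2), Pow(Mul(-1, 8), -1), Add(-5, Mul(-3, Mul(-1, 8))))) = Mul(174, Mul(Rational(3, 2), Pow(-8, -1), Add(-5, Mul(-3, -8)))) = Mul(174, Mul(Rational(3, 2), Rational(-1, 8), Add(-5, 24))) = Mul(174, Mul(Rational(3, 2), Rational(-1, 8), 19)) = Mul(174, Rational(-57, 16)) = Rational(-4959, 8)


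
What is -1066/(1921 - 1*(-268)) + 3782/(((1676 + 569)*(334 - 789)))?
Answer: -1097171148/2236008775 ≈ -0.49068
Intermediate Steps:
-1066/(1921 - 1*(-268)) + 3782/(((1676 + 569)*(334 - 789))) = -1066/(1921 + 268) + 3782/((2245*(-455))) = -1066/2189 + 3782/(-1021475) = -1066*1/2189 + 3782*(-1/1021475) = -1066/2189 - 3782/1021475 = -1097171148/2236008775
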